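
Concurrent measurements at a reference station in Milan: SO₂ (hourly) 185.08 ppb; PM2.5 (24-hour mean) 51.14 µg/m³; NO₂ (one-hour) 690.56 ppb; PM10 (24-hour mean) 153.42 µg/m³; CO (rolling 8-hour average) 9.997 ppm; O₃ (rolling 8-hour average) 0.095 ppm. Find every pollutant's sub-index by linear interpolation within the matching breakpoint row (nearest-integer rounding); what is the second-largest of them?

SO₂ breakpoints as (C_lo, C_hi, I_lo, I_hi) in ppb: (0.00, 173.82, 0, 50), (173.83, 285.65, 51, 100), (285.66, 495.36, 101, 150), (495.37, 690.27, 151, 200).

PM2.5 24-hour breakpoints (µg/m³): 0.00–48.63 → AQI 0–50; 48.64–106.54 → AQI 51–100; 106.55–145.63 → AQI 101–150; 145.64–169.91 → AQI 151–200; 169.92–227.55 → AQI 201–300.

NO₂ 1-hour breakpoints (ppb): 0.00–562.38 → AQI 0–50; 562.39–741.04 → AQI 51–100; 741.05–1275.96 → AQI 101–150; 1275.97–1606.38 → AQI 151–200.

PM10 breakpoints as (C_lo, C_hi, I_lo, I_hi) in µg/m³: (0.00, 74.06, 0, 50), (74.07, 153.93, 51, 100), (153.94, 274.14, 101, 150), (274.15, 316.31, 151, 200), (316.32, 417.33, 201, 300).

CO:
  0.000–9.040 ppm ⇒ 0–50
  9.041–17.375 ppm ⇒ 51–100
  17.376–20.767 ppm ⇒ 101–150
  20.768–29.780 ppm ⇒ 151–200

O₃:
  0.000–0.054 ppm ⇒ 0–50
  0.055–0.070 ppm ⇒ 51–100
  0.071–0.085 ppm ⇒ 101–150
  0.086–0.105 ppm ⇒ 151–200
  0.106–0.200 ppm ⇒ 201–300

100

SO₂: 185.08 ∈ [173.83, 285.65] ↔ index [51, 100].
51 + (185.08−173.83)·(100−51)/(285.65−173.83) = 51 + 11.25·49/111.82 ≈ 55.93, so AQI = 56.
PM2.5: row 48.64–106.54 (AQI 51–100). (100−51)·(51.14−48.64)/(106.54−48.64) + 51 = 49·2.50/57.90 + 51 ≈ 53.12 → 53.
NO₂ 690.56: bracket 562.39–741.04 → index 51–100; slope 49/178.65, offset 128.17.
AQI = 51 + 49/178.65·128.17 ≈ 86.15 ⇒ 86.
PM10: 153.42 ∈ [74.07, 153.93] ↔ index [51, 100].
51 + (153.42−74.07)·(100−51)/(153.93−74.07) = 51 + 79.35·49/79.86 ≈ 99.69, so AQI = 100.
CO: row 9.041–17.375 (AQI 51–100). (100−51)·(9.997−9.041)/(17.375−9.041) + 51 = 49·0.956/8.334 + 51 ≈ 56.62 → 57.
O₃: row 0.086–0.105 (AQI 151–200). (200−151)·(0.095−0.086)/(0.105−0.086) + 151 = 49·0.009/0.019 + 151 ≈ 174.21 → 174.
Sub-indices: SO₂→56, PM2.5→53, NO₂→86, PM10→100, CO→57, O₃→174. Ranked high→low: 174, 100, 86, 57, 56, 53. Second-highest sub-index = 100.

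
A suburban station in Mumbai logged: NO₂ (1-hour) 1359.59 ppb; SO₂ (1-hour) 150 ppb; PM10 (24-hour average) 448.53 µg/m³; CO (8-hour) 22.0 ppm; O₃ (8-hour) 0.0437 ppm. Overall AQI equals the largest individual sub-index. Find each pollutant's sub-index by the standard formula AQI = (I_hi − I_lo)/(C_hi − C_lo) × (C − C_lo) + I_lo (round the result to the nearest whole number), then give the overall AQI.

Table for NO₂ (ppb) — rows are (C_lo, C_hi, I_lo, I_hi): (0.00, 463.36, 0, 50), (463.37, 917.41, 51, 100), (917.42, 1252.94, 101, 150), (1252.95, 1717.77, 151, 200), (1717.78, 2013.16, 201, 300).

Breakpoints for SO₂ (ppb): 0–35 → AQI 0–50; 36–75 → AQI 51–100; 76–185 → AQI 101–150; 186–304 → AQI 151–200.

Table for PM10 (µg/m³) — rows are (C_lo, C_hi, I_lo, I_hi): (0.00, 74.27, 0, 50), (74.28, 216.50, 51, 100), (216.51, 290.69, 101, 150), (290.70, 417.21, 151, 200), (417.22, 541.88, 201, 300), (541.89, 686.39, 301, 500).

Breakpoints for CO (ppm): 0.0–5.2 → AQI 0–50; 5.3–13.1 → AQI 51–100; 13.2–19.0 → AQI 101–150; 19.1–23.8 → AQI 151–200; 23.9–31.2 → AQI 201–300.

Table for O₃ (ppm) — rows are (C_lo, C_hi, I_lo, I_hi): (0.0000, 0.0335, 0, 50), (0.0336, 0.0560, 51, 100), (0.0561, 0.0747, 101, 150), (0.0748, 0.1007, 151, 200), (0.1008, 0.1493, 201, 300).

226

NO₂: 1359.59 lies in 1252.95–1717.77, so I_lo=151, I_hi=200, C_lo=1252.95, C_hi=1717.77.
(200−151)/(1717.77−1252.95) × (1359.59−1252.95) + 151 = 49/464.82 × 106.64 + 151 ≈ 162.24 → 162.
SO₂: 150 ∈ [76, 185] ↔ index [101, 150].
101 + (150−76)·(150−101)/(185−76) = 101 + 74·49/109 ≈ 134.27, so AQI = 134.
PM10: 448.53 lies in 417.22–541.88, so I_lo=201, I_hi=300, C_lo=417.22, C_hi=541.88.
(300−201)/(541.88−417.22) × (448.53−417.22) + 201 = 99/124.66 × 31.31 + 201 ≈ 225.87 → 226.
CO: row 19.1–23.8 (AQI 151–200). (200−151)·(22.0−19.1)/(23.8−19.1) + 151 = 49·2.9/4.7 + 151 ≈ 181.23 → 181.
O₃ 0.0437: bracket 0.0336–0.0560 → index 51–100; slope 49/0.0224, offset 0.0101.
AQI = 51 + 49/0.0224·0.0101 ≈ 73.09 ⇒ 73.
Sub-indices: NO₂→162, SO₂→134, PM10→226, CO→181, O₃→73. Overall AQI = max = 226; dominant pollutant is PM10.
AQI 226: Very Unhealthy.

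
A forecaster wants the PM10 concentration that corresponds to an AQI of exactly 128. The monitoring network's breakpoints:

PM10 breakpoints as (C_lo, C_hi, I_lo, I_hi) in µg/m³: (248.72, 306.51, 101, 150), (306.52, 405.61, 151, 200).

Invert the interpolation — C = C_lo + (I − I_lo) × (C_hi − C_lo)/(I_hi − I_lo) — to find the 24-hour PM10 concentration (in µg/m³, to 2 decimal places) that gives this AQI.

280.56

AQI 128 lies in the 101–150 band, which corresponds to 248.72–306.51 µg/m³.
C = 248.72 + (128−101)×(306.51−248.72)/(150−101) = 248.72 + 27×57.79/49 ≈ 280.5635 µg/m³ → 280.56 µg/m³ to 2 dp.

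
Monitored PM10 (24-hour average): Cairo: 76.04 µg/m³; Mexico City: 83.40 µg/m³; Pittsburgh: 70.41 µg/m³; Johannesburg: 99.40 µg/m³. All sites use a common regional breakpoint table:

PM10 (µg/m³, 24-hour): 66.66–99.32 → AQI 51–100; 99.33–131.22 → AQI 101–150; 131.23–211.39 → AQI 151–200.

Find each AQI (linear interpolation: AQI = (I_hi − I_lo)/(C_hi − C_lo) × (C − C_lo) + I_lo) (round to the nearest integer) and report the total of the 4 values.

Cairo: 76.04 ∈ [66.66, 99.32] ↔ index [51, 100].
51 + (76.04−66.66)·(100−51)/(99.32−66.66) = 51 + 9.38·49/32.66 ≈ 65.07, so AQI = 65.
Mexico City 83.40: bracket 66.66–99.32 → index 51–100; slope 49/32.66, offset 16.74.
AQI = 51 + 49/32.66·16.74 ≈ 76.12 ⇒ 76.
Pittsburgh: 70.41 ∈ [66.66, 99.32] ↔ index [51, 100].
51 + (70.41−66.66)·(100−51)/(99.32−66.66) = 51 + 3.75·49/32.66 ≈ 56.63, so AQI = 57.
Johannesburg 99.40: bracket 99.33–131.22 → index 101–150; slope 49/31.89, offset 0.07.
AQI = 101 + 49/31.89·0.07 ≈ 101.11 ⇒ 101.
AQIs: Cairo=65, Mexico City=76, Pittsburgh=57, Johannesburg=101. Sum = 65 + 76 + 57 + 101 = 299.

299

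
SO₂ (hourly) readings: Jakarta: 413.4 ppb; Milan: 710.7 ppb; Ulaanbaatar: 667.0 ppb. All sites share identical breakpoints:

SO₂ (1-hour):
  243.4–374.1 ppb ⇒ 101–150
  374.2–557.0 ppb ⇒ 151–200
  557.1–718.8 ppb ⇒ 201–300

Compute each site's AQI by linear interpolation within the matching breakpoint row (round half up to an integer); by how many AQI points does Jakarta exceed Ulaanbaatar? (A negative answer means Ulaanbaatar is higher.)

Jakarta: 413.4 ∈ [374.2, 557.0] ↔ index [151, 200].
151 + (413.4−374.2)·(200−151)/(557.0−374.2) = 151 + 39.2·49/182.8 ≈ 161.51, so AQI = 162.
Milan: 710.7 ∈ [557.1, 718.8] ↔ index [201, 300].
201 + (710.7−557.1)·(300−201)/(718.8−557.1) = 201 + 153.6·99/161.7 ≈ 295.04, so AQI = 295.
Ulaanbaatar 667.0: bracket 557.1–718.8 → index 201–300; slope 99/161.7, offset 109.9.
AQI = 201 + 99/161.7·109.9 ≈ 268.29 ⇒ 268.
AQIs: Jakarta=162, Milan=295, Ulaanbaatar=268. Jakarta (162) − Ulaanbaatar (268) = -106.

-106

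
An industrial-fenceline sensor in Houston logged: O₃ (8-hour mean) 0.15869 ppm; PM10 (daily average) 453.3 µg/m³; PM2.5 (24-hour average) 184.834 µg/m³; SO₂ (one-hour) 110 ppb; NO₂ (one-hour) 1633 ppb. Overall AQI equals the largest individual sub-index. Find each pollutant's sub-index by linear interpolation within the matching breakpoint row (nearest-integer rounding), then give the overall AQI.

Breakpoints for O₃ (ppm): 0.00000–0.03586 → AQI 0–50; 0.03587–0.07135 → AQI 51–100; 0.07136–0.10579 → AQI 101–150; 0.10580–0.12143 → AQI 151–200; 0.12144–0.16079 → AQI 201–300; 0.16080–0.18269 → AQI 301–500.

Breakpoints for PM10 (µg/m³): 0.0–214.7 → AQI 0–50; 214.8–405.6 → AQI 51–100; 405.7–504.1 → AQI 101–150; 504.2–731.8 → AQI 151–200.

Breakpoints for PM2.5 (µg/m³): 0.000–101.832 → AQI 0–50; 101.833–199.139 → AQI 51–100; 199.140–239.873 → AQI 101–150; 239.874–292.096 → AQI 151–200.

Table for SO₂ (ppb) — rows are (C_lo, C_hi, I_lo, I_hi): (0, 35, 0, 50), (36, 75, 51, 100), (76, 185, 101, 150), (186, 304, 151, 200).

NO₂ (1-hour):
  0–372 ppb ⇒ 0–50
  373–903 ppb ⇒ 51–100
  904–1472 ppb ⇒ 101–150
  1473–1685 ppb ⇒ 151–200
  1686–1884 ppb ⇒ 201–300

295

O₃: 0.15869 ∈ [0.12144, 0.16079] ↔ index [201, 300].
201 + (0.15869−0.12144)·(300−201)/(0.16079−0.12144) = 201 + 0.03725·99/0.03935 ≈ 294.72, so AQI = 295.
PM10: 453.3 lies in 405.7–504.1, so I_lo=101, I_hi=150, C_lo=405.7, C_hi=504.1.
(150−101)/(504.1−405.7) × (453.3−405.7) + 101 = 49/98.4 × 47.6 + 101 ≈ 124.70 → 125.
PM2.5 184.834: bracket 101.833–199.139 → index 51–100; slope 49/97.306, offset 83.001.
AQI = 51 + 49/97.306·83.001 ≈ 92.80 ⇒ 93.
SO₂: row 76–185 (AQI 101–150). (150−101)·(110−76)/(185−76) + 101 = 49·34/109 + 101 ≈ 116.28 → 116.
NO₂: 1633 lies in 1473–1685, so I_lo=151, I_hi=200, C_lo=1473, C_hi=1685.
(200−151)/(1685−1473) × (1633−1473) + 151 = 49/212 × 160 + 151 ≈ 187.98 → 188.
Sub-indices: O₃→295, PM10→125, PM2.5→93, SO₂→116, NO₂→188. Overall AQI = max = 295; dominant pollutant is O₃.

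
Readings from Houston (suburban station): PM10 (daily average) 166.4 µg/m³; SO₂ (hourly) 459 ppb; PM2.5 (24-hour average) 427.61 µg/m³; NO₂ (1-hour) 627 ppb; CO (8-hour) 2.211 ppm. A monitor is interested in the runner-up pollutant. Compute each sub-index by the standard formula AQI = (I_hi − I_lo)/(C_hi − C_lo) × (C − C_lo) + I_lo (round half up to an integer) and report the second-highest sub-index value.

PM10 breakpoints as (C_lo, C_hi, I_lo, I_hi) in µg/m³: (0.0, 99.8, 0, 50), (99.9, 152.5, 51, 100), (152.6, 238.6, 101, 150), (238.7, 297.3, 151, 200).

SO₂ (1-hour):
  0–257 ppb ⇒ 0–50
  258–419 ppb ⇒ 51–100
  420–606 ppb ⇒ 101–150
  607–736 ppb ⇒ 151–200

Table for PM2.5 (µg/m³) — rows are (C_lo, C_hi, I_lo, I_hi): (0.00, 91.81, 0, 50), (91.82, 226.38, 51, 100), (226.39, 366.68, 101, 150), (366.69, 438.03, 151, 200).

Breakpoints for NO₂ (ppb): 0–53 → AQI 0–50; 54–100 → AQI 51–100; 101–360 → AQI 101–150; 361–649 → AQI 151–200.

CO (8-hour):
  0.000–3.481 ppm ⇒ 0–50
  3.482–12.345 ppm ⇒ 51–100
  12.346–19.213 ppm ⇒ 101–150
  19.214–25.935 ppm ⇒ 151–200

PM10 166.4: bracket 152.6–238.6 → index 101–150; slope 49/86.0, offset 13.8.
AQI = 101 + 49/86.0·13.8 ≈ 108.86 ⇒ 109.
SO₂: row 420–606 (AQI 101–150). (150−101)·(459−420)/(606−420) + 101 = 49·39/186 + 101 ≈ 111.27 → 111.
PM2.5: 427.61 ∈ [366.69, 438.03] ↔ index [151, 200].
151 + (427.61−366.69)·(200−151)/(438.03−366.69) = 151 + 60.92·49/71.34 ≈ 192.84, so AQI = 193.
NO₂: 627 lies in 361–649, so I_lo=151, I_hi=200, C_lo=361, C_hi=649.
(200−151)/(649−361) × (627−361) + 151 = 49/288 × 266 + 151 ≈ 196.26 → 196.
CO: 2.211 ∈ [0.000, 3.481] ↔ index [0, 50].
0 + (2.211−0.000)·(50−0)/(3.481−0.000) = 0 + 2.211·50/3.481 ≈ 31.76, so AQI = 32.
Sub-indices: PM10→109, SO₂→111, PM2.5→193, NO₂→196, CO→32. Ranked high→low: 196, 193, 111, 109, 32. Second-highest sub-index = 193.

193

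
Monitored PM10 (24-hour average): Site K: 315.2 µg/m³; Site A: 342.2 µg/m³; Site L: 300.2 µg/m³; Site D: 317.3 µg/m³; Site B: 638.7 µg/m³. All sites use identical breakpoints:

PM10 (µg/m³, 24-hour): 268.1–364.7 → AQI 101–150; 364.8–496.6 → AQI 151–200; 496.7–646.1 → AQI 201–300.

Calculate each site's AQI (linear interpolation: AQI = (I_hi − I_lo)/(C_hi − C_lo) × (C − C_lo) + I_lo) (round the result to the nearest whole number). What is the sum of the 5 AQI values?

Site K 315.2: bracket 268.1–364.7 → index 101–150; slope 49/96.6, offset 47.1.
AQI = 101 + 49/96.6·47.1 ≈ 124.89 ⇒ 125.
Site A: 342.2 ∈ [268.1, 364.7] ↔ index [101, 150].
101 + (342.2−268.1)·(150−101)/(364.7−268.1) = 101 + 74.1·49/96.6 ≈ 138.59, so AQI = 139.
Site L 300.2: bracket 268.1–364.7 → index 101–150; slope 49/96.6, offset 32.1.
AQI = 101 + 49/96.6·32.1 ≈ 117.28 ⇒ 117.
Site D: 317.3 lies in 268.1–364.7, so I_lo=101, I_hi=150, C_lo=268.1, C_hi=364.7.
(150−101)/(364.7−268.1) × (317.3−268.1) + 101 = 49/96.6 × 49.2 + 101 ≈ 125.96 → 126.
Site B: row 496.7–646.1 (AQI 201–300). (300−201)·(638.7−496.7)/(646.1−496.7) + 201 = 99·142.0/149.4 + 201 ≈ 295.10 → 295.
AQIs: Site K=125, Site A=139, Site L=117, Site D=126, Site B=295. Sum = 125 + 139 + 117 + 126 + 295 = 802.

802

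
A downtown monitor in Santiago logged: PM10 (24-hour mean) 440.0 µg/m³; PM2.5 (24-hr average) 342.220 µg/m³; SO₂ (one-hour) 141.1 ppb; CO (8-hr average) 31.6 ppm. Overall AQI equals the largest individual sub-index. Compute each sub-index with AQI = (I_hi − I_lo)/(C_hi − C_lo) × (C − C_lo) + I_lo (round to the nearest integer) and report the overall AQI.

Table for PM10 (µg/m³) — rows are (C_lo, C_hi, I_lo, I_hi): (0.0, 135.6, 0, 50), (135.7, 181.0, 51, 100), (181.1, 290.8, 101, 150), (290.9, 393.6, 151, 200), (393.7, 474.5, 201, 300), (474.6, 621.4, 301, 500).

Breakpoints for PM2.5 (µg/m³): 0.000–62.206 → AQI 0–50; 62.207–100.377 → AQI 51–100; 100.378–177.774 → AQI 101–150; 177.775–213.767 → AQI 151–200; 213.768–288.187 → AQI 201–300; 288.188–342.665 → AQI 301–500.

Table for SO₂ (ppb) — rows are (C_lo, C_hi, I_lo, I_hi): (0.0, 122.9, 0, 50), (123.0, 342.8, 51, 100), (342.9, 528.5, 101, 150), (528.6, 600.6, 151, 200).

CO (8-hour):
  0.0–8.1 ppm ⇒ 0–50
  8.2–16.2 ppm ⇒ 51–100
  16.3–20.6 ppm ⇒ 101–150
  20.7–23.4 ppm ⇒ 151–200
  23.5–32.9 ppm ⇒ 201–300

PM10: row 393.7–474.5 (AQI 201–300). (300−201)·(440.0−393.7)/(474.5−393.7) + 201 = 99·46.3/80.8 + 201 ≈ 257.73 → 258.
PM2.5: row 288.188–342.665 (AQI 301–500). (500−301)·(342.220−288.188)/(342.665−288.188) + 301 = 199·54.032/54.477 + 301 ≈ 498.37 → 498.
SO₂ 141.1: bracket 123.0–342.8 → index 51–100; slope 49/219.8, offset 18.1.
AQI = 51 + 49/219.8·18.1 ≈ 55.04 ⇒ 55.
CO: 31.6 ∈ [23.5, 32.9] ↔ index [201, 300].
201 + (31.6−23.5)·(300−201)/(32.9−23.5) = 201 + 8.1·99/9.4 ≈ 286.31, so AQI = 286.
Sub-indices: PM10→258, PM2.5→498, SO₂→55, CO→286. Overall AQI = max = 498; dominant pollutant is PM2.5.
AQI 498: Hazardous.

498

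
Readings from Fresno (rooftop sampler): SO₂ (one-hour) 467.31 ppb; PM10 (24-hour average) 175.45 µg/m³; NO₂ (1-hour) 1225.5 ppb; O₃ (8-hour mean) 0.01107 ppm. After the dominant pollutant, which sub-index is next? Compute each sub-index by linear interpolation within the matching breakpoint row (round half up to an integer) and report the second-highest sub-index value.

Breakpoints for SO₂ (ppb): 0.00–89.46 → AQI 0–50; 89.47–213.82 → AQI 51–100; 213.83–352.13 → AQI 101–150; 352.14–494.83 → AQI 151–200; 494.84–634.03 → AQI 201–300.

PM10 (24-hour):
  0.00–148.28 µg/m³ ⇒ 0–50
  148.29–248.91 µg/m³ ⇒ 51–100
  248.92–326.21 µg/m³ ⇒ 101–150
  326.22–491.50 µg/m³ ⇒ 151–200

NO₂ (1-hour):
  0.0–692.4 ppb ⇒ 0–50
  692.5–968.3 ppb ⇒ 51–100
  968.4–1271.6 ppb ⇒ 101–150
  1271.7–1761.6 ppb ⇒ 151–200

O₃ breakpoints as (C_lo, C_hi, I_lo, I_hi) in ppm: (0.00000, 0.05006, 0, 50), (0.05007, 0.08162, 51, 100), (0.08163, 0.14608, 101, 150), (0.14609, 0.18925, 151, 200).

143

SO₂: 467.31 lies in 352.14–494.83, so I_lo=151, I_hi=200, C_lo=352.14, C_hi=494.83.
(200−151)/(494.83−352.14) × (467.31−352.14) + 151 = 49/142.69 × 115.17 + 151 ≈ 190.55 → 191.
PM10 175.45: bracket 148.29–248.91 → index 51–100; slope 49/100.62, offset 27.16.
AQI = 51 + 49/100.62·27.16 ≈ 64.23 ⇒ 64.
NO₂ 1225.5: bracket 968.4–1271.6 → index 101–150; slope 49/303.2, offset 257.1.
AQI = 101 + 49/303.2·257.1 ≈ 142.55 ⇒ 143.
O₃: 0.01107 ∈ [0.00000, 0.05006] ↔ index [0, 50].
0 + (0.01107−0.00000)·(50−0)/(0.05006−0.00000) = 0 + 0.01107·50/0.05006 ≈ 11.06, so AQI = 11.
Sub-indices: SO₂→191, PM10→64, NO₂→143, O₃→11. Ranked high→low: 191, 143, 64, 11. Second-highest sub-index = 143.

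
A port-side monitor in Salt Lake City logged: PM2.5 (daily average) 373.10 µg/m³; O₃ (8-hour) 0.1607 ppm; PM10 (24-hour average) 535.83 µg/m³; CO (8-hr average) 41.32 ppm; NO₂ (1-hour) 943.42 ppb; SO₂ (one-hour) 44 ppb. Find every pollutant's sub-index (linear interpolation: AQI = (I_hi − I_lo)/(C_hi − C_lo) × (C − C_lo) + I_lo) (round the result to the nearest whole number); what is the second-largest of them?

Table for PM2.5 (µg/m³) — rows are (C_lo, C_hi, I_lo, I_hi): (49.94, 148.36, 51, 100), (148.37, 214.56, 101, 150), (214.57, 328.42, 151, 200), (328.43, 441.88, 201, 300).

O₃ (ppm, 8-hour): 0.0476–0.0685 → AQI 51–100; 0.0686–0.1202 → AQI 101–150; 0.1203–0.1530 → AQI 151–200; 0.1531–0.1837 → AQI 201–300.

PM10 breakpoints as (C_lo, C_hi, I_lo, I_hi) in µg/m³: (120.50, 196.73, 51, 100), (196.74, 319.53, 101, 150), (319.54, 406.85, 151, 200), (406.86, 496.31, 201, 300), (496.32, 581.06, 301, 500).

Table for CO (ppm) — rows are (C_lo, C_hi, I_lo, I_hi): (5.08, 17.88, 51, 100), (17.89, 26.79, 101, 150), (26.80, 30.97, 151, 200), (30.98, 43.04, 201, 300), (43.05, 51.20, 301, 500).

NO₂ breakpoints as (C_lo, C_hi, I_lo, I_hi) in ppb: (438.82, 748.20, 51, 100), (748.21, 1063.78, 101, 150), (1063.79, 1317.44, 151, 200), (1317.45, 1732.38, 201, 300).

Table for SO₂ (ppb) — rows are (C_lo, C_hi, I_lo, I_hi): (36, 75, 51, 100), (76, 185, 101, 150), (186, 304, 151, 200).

PM2.5: row 328.43–441.88 (AQI 201–300). (300−201)·(373.10−328.43)/(441.88−328.43) + 201 = 99·44.67/113.45 + 201 ≈ 239.98 → 240.
O₃ 0.1607: bracket 0.1531–0.1837 → index 201–300; slope 99/0.0306, offset 0.0076.
AQI = 201 + 99/0.0306·0.0076 ≈ 225.59 ⇒ 226.
PM10: 535.83 ∈ [496.32, 581.06] ↔ index [301, 500].
301 + (535.83−496.32)·(500−301)/(581.06−496.32) = 301 + 39.51·199/84.74 ≈ 393.78, so AQI = 394.
CO: 41.32 ∈ [30.98, 43.04] ↔ index [201, 300].
201 + (41.32−30.98)·(300−201)/(43.04−30.98) = 201 + 10.34·99/12.06 ≈ 285.88, so AQI = 286.
NO₂: row 748.21–1063.78 (AQI 101–150). (150−101)·(943.42−748.21)/(1063.78−748.21) + 101 = 49·195.21/315.57 + 101 ≈ 131.31 → 131.
SO₂ 44: bracket 36–75 → index 51–100; slope 49/39, offset 8.
AQI = 51 + 49/39·8 ≈ 61.05 ⇒ 61.
Sub-indices: PM2.5→240, O₃→226, PM10→394, CO→286, NO₂→131, SO₂→61. Ranked high→low: 394, 286, 240, 226, 131, 61. Second-highest sub-index = 286.

286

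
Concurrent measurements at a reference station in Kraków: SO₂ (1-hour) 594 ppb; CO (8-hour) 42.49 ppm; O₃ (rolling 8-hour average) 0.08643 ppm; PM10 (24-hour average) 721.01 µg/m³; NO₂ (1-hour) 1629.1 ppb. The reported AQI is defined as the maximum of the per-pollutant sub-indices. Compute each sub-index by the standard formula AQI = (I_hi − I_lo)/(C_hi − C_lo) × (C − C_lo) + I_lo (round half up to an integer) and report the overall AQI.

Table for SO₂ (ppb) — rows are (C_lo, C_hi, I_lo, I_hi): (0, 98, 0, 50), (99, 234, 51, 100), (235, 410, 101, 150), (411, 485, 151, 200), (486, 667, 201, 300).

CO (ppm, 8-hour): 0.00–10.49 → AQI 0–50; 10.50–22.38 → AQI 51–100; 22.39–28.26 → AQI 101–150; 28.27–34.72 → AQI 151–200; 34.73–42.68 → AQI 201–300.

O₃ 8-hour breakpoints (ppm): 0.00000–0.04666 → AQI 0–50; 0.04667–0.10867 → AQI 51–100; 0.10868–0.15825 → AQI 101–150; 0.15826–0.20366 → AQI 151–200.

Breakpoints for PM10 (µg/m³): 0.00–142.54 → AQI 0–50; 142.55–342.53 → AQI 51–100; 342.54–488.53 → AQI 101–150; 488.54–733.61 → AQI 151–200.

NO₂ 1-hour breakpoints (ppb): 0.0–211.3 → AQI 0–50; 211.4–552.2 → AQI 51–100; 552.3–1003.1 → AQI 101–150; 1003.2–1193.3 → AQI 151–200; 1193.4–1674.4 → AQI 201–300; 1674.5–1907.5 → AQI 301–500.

SO₂: row 486–667 (AQI 201–300). (300−201)·(594−486)/(667−486) + 201 = 99·108/181 + 201 ≈ 260.07 → 260.
CO 42.49: bracket 34.73–42.68 → index 201–300; slope 99/7.95, offset 7.76.
AQI = 201 + 99/7.95·7.76 ≈ 297.63 ⇒ 298.
O₃: 0.08643 ∈ [0.04667, 0.10867] ↔ index [51, 100].
51 + (0.08643−0.04667)·(100−51)/(0.10867−0.04667) = 51 + 0.03976·49/0.06200 ≈ 82.42, so AQI = 82.
PM10: 721.01 lies in 488.54–733.61, so I_lo=151, I_hi=200, C_lo=488.54, C_hi=733.61.
(200−151)/(733.61−488.54) × (721.01−488.54) + 151 = 49/245.07 × 232.47 + 151 ≈ 197.48 → 197.
NO₂: 1629.1 lies in 1193.4–1674.4, so I_lo=201, I_hi=300, C_lo=1193.4, C_hi=1674.4.
(300−201)/(1674.4−1193.4) × (1629.1−1193.4) + 201 = 99/481.0 × 435.7 + 201 ≈ 290.68 → 291.
Sub-indices: SO₂→260, CO→298, O₃→82, PM10→197, NO₂→291. Overall AQI = max = 298; dominant pollutant is CO.

298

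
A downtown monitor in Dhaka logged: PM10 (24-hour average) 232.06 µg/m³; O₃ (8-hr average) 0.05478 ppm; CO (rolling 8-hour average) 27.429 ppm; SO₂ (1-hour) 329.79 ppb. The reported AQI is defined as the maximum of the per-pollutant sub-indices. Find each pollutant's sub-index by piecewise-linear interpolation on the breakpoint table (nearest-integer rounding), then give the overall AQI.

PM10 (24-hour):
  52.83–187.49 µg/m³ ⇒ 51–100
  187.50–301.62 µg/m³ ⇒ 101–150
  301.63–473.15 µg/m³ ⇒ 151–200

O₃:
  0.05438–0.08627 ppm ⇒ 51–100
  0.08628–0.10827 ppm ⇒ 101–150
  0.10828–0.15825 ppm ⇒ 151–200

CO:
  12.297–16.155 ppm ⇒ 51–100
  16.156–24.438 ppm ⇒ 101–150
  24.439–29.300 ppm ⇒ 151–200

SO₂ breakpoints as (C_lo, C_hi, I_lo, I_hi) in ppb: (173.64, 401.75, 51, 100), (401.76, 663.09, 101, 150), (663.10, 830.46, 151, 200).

181

PM10: row 187.50–301.62 (AQI 101–150). (150−101)·(232.06−187.50)/(301.62−187.50) + 101 = 49·44.56/114.12 + 101 ≈ 120.13 → 120.
O₃ 0.05478: bracket 0.05438–0.08627 → index 51–100; slope 49/0.03189, offset 0.00040.
AQI = 51 + 49/0.03189·0.00040 ≈ 51.61 ⇒ 52.
CO: 27.429 lies in 24.439–29.300, so I_lo=151, I_hi=200, C_lo=24.439, C_hi=29.300.
(200−151)/(29.300−24.439) × (27.429−24.439) + 151 = 49/4.861 × 2.990 + 151 ≈ 181.14 → 181.
SO₂ 329.79: bracket 173.64–401.75 → index 51–100; slope 49/228.11, offset 156.15.
AQI = 51 + 49/228.11·156.15 ≈ 84.54 ⇒ 85.
Sub-indices: PM10→120, O₃→52, CO→181, SO₂→85. Overall AQI = max = 181; dominant pollutant is CO.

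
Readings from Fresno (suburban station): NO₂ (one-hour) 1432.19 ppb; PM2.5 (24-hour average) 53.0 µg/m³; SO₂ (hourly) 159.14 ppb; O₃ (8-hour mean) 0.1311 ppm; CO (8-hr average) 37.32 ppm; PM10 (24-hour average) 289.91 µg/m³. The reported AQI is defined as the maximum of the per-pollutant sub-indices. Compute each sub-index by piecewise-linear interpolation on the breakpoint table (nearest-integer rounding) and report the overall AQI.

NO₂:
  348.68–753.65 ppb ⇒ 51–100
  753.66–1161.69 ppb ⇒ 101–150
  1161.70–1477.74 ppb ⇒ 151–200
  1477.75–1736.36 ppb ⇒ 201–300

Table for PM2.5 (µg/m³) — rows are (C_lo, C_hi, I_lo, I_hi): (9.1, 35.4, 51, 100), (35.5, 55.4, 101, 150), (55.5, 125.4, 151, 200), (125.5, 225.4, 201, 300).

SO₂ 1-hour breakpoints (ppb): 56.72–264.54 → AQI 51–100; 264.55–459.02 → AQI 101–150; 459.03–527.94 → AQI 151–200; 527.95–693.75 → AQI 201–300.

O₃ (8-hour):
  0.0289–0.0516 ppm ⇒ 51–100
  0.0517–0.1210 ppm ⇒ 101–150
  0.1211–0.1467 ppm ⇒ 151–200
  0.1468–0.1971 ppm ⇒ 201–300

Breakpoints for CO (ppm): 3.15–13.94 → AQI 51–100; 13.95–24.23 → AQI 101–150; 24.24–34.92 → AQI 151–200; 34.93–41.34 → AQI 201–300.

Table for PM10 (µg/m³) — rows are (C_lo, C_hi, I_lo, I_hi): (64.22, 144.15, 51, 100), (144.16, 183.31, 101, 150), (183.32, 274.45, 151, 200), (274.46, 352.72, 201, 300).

238

NO₂: row 1161.70–1477.74 (AQI 151–200). (200−151)·(1432.19−1161.70)/(1477.74−1161.70) + 151 = 49·270.49/316.04 + 151 ≈ 192.94 → 193.
PM2.5: row 35.5–55.4 (AQI 101–150). (150−101)·(53.0−35.5)/(55.4−35.5) + 101 = 49·17.5/19.9 + 101 ≈ 144.09 → 144.
SO₂ 159.14: bracket 56.72–264.54 → index 51–100; slope 49/207.82, offset 102.42.
AQI = 51 + 49/207.82·102.42 ≈ 75.15 ⇒ 75.
O₃: row 0.1211–0.1467 (AQI 151–200). (200−151)·(0.1311−0.1211)/(0.1467−0.1211) + 151 = 49·0.0100/0.0256 + 151 ≈ 170.14 → 170.
CO: row 34.93–41.34 (AQI 201–300). (300−201)·(37.32−34.93)/(41.34−34.93) + 201 = 99·2.39/6.41 + 201 ≈ 237.91 → 238.
PM10: 289.91 lies in 274.46–352.72, so I_lo=201, I_hi=300, C_lo=274.46, C_hi=352.72.
(300−201)/(352.72−274.46) × (289.91−274.46) + 201 = 99/78.26 × 15.45 + 201 ≈ 220.54 → 221.
Sub-indices: NO₂→193, PM2.5→144, SO₂→75, O₃→170, CO→238, PM10→221. Overall AQI = max = 238; dominant pollutant is CO.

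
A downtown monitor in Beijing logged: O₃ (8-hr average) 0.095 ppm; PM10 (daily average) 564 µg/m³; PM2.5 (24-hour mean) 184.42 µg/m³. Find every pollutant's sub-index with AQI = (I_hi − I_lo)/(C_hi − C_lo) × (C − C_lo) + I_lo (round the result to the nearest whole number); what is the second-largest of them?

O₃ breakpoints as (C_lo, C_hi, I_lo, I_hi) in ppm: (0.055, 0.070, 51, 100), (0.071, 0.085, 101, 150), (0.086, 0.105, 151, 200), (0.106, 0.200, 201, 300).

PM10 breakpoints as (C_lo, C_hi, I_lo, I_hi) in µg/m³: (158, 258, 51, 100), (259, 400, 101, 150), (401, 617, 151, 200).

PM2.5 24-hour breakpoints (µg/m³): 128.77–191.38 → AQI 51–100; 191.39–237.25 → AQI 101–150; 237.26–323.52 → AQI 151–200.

O₃: 0.095 ∈ [0.086, 0.105] ↔ index [151, 200].
151 + (0.095−0.086)·(200−151)/(0.105−0.086) = 151 + 0.009·49/0.019 ≈ 174.21, so AQI = 174.
PM10: 564 lies in 401–617, so I_lo=151, I_hi=200, C_lo=401, C_hi=617.
(200−151)/(617−401) × (564−401) + 151 = 49/216 × 163 + 151 ≈ 187.98 → 188.
PM2.5: 184.42 ∈ [128.77, 191.38] ↔ index [51, 100].
51 + (184.42−128.77)·(100−51)/(191.38−128.77) = 51 + 55.65·49/62.61 ≈ 94.55, so AQI = 95.
Sub-indices: O₃→174, PM10→188, PM2.5→95. Ranked high→low: 188, 174, 95. Second-highest sub-index = 174.

174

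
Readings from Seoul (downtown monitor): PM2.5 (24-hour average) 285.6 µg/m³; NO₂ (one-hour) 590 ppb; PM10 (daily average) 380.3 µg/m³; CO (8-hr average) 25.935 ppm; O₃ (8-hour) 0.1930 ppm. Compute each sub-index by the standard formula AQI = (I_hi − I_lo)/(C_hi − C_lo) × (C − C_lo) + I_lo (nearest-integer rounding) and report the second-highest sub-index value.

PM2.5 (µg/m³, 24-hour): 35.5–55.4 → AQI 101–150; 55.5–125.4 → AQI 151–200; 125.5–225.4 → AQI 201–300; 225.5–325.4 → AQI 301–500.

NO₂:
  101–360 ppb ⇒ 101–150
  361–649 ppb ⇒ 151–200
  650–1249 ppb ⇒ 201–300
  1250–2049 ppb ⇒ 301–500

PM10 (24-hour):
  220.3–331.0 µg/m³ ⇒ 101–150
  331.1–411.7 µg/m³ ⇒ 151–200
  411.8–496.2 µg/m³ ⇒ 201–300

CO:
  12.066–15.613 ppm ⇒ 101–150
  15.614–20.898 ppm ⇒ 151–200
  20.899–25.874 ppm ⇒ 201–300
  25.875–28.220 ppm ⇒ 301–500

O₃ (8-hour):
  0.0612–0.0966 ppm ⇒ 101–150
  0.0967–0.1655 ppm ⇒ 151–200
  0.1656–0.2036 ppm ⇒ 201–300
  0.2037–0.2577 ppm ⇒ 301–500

PM2.5 285.6: bracket 225.5–325.4 → index 301–500; slope 199/99.9, offset 60.1.
AQI = 301 + 199/99.9·60.1 ≈ 420.72 ⇒ 421.
NO₂: 590 lies in 361–649, so I_lo=151, I_hi=200, C_lo=361, C_hi=649.
(200−151)/(649−361) × (590−361) + 151 = 49/288 × 229 + 151 ≈ 189.96 → 190.
PM10 380.3: bracket 331.1–411.7 → index 151–200; slope 49/80.6, offset 49.2.
AQI = 151 + 49/80.6·49.2 ≈ 180.91 ⇒ 181.
CO 25.935: bracket 25.875–28.220 → index 301–500; slope 199/2.345, offset 0.060.
AQI = 301 + 199/2.345·0.060 ≈ 306.09 ⇒ 306.
O₃ 0.1930: bracket 0.1656–0.2036 → index 201–300; slope 99/0.0380, offset 0.0274.
AQI = 201 + 99/0.0380·0.0274 ≈ 272.38 ⇒ 272.
Sub-indices: PM2.5→421, NO₂→190, PM10→181, CO→306, O₃→272. Ranked high→low: 421, 306, 272, 190, 181. Second-highest sub-index = 306.

306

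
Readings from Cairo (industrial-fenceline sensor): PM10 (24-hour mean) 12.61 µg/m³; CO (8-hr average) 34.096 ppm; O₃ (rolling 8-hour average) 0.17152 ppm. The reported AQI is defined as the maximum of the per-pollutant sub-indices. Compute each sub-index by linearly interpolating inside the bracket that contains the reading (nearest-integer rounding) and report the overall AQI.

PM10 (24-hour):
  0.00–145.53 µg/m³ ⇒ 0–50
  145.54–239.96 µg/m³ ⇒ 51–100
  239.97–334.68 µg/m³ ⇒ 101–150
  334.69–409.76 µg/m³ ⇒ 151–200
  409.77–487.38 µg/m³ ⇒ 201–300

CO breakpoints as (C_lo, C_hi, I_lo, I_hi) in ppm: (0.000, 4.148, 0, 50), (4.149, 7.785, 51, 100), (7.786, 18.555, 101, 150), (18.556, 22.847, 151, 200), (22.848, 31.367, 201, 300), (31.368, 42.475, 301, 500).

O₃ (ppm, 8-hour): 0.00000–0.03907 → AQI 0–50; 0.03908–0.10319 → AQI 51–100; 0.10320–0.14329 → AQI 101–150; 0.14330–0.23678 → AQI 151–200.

PM10 12.61: bracket 0.00–145.53 → index 0–50; slope 50/145.53, offset 12.61.
AQI = 0 + 50/145.53·12.61 ≈ 4.33 ⇒ 4.
CO 34.096: bracket 31.368–42.475 → index 301–500; slope 199/11.107, offset 2.728.
AQI = 301 + 199/11.107·2.728 ≈ 349.88 ⇒ 350.
O₃ 0.17152: bracket 0.14330–0.23678 → index 151–200; slope 49/0.09348, offset 0.02822.
AQI = 151 + 49/0.09348·0.02822 ≈ 165.79 ⇒ 166.
Sub-indices: PM10→4, CO→350, O₃→166. Overall AQI = max = 350; dominant pollutant is CO.
AQI 350: Hazardous.

350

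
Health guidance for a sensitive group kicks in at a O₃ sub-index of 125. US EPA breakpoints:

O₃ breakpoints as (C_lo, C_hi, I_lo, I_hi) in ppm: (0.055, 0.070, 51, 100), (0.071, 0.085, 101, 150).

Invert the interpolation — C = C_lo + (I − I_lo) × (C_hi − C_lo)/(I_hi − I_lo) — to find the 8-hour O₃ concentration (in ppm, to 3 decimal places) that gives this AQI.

0.078

AQI 125 lies in the 101–150 band, which corresponds to 0.071–0.085 ppm.
C = 0.071 + (125−101)×(0.085−0.071)/(150−101) = 0.071 + 24×0.014/49 ≈ 0.07786 ppm → 0.078 ppm to 3 dp.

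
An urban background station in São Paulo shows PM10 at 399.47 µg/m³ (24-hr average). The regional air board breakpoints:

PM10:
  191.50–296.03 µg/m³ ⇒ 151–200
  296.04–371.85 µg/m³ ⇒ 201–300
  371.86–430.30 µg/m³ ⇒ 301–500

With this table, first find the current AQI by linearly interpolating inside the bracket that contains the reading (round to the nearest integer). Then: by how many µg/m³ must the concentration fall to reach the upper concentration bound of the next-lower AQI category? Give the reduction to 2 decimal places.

PM10: row 371.86–430.30 (AQI 301–500). (500−301)·(399.47−371.86)/(430.30−371.86) + 301 = 199·27.61/58.44 + 301 ≈ 395.02 → 395.
Current AQI 395 is in the Hazardous range (301–500). The next-lower category tops out at AQI 300, whose upper concentration bound is 371.85 µg/m³.
Reduction needed = 399.47 − 371.85 = 27.62 µg/m³.

27.62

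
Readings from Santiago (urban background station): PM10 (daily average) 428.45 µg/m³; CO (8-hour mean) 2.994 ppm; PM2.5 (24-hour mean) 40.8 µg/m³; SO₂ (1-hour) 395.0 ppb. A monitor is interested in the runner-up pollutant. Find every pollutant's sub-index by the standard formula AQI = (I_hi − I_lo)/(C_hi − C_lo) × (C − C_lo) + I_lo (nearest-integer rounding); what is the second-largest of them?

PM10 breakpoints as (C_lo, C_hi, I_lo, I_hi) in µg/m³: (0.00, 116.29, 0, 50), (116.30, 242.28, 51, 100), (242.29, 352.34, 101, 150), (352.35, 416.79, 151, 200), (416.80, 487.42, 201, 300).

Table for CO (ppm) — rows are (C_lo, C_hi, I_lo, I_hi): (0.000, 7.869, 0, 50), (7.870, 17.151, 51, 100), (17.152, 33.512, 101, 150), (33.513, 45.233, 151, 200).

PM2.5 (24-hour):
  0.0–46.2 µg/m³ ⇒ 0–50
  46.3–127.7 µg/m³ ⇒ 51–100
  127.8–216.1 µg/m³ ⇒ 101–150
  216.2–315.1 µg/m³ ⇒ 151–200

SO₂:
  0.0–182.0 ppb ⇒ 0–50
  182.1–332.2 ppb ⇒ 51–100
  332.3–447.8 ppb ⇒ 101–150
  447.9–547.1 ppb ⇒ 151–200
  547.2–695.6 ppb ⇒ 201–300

PM10: 428.45 lies in 416.80–487.42, so I_lo=201, I_hi=300, C_lo=416.80, C_hi=487.42.
(300−201)/(487.42−416.80) × (428.45−416.80) + 201 = 99/70.62 × 11.65 + 201 ≈ 217.33 → 217.
CO: 2.994 lies in 0.000–7.869, so I_lo=0, I_hi=50, C_lo=0.000, C_hi=7.869.
(50−0)/(7.869−0.000) × (2.994−0.000) + 0 = 50/7.869 × 2.994 + 0 ≈ 19.02 → 19.
PM2.5: 40.8 lies in 0.0–46.2, so I_lo=0, I_hi=50, C_lo=0.0, C_hi=46.2.
(50−0)/(46.2−0.0) × (40.8−0.0) + 0 = 50/46.2 × 40.8 + 0 ≈ 44.16 → 44.
SO₂: 395.0 ∈ [332.3, 447.8] ↔ index [101, 150].
101 + (395.0−332.3)·(150−101)/(447.8−332.3) = 101 + 62.7·49/115.5 ≈ 127.60, so AQI = 128.
Sub-indices: PM10→217, CO→19, PM2.5→44, SO₂→128. Ranked high→low: 217, 128, 44, 19. Second-highest sub-index = 128.

128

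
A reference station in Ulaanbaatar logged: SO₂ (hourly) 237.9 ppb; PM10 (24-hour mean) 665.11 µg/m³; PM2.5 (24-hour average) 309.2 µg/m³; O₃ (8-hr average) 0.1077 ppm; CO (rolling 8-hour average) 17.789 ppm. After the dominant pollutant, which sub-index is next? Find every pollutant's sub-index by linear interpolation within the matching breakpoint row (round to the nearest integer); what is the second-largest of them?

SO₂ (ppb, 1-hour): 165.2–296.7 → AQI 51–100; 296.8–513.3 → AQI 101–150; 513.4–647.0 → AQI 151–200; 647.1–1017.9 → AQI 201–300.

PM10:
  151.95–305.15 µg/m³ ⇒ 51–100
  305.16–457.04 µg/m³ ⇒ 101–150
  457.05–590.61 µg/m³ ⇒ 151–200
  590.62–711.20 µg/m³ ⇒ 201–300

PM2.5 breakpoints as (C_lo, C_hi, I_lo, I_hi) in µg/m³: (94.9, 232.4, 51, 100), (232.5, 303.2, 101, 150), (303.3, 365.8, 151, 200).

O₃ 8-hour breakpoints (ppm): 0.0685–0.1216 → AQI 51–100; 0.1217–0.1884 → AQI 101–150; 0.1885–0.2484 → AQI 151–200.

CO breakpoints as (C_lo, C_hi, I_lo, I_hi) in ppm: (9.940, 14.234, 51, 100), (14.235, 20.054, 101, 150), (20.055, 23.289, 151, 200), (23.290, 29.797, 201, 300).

156

SO₂ 237.9: bracket 165.2–296.7 → index 51–100; slope 49/131.5, offset 72.7.
AQI = 51 + 49/131.5·72.7 ≈ 78.09 ⇒ 78.
PM10: 665.11 lies in 590.62–711.20, so I_lo=201, I_hi=300, C_lo=590.62, C_hi=711.20.
(300−201)/(711.20−590.62) × (665.11−590.62) + 201 = 99/120.58 × 74.49 + 201 ≈ 262.16 → 262.
PM2.5: 309.2 lies in 303.3–365.8, so I_lo=151, I_hi=200, C_lo=303.3, C_hi=365.8.
(200−151)/(365.8−303.3) × (309.2−303.3) + 151 = 49/62.5 × 5.9 + 151 ≈ 155.63 → 156.
O₃ 0.1077: bracket 0.0685–0.1216 → index 51–100; slope 49/0.0531, offset 0.0392.
AQI = 51 + 49/0.0531·0.0392 ≈ 87.17 ⇒ 87.
CO 17.789: bracket 14.235–20.054 → index 101–150; slope 49/5.819, offset 3.554.
AQI = 101 + 49/5.819·3.554 ≈ 130.93 ⇒ 131.
Sub-indices: SO₂→78, PM10→262, PM2.5→156, O₃→87, CO→131. Ranked high→low: 262, 156, 131, 87, 78. Second-highest sub-index = 156.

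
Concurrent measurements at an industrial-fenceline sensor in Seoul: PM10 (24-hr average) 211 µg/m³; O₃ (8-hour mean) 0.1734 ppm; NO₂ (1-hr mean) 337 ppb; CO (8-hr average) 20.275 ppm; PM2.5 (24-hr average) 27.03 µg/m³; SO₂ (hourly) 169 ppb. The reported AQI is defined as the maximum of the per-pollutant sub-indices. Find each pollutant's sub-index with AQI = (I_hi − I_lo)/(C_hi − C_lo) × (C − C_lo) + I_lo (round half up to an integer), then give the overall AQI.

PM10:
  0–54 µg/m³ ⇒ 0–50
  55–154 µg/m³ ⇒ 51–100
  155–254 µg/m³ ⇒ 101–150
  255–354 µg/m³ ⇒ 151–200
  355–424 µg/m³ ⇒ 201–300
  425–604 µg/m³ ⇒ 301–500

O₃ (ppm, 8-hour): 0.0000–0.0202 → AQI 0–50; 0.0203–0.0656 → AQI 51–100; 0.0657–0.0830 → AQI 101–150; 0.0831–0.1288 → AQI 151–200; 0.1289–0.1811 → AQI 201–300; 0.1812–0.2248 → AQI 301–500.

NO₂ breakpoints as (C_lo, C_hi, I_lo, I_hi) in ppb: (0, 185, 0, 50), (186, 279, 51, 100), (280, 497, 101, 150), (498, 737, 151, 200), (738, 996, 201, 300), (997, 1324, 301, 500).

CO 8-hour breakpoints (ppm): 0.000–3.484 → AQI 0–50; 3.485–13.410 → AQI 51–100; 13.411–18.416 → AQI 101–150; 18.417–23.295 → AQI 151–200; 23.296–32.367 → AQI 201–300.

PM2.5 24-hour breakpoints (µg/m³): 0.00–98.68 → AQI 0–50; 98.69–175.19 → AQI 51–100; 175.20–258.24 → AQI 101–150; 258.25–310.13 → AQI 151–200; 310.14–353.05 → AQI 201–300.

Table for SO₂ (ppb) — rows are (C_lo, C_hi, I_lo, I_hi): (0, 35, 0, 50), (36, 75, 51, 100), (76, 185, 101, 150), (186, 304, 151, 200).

PM10: 211 ∈ [155, 254] ↔ index [101, 150].
101 + (211−155)·(150−101)/(254−155) = 101 + 56·49/99 ≈ 128.72, so AQI = 129.
O₃: 0.1734 lies in 0.1289–0.1811, so I_lo=201, I_hi=300, C_lo=0.1289, C_hi=0.1811.
(300−201)/(0.1811−0.1289) × (0.1734−0.1289) + 201 = 99/0.0522 × 0.0445 + 201 ≈ 285.40 → 285.
NO₂: 337 ∈ [280, 497] ↔ index [101, 150].
101 + (337−280)·(150−101)/(497−280) = 101 + 57·49/217 ≈ 113.87, so AQI = 114.
CO: 20.275 ∈ [18.417, 23.295] ↔ index [151, 200].
151 + (20.275−18.417)·(200−151)/(23.295−18.417) = 151 + 1.858·49/4.878 ≈ 169.66, so AQI = 170.
PM2.5: row 0.00–98.68 (AQI 0–50). (50−0)·(27.03−0.00)/(98.68−0.00) + 0 = 50·27.03/98.68 + 0 ≈ 13.70 → 14.
SO₂: 169 lies in 76–185, so I_lo=101, I_hi=150, C_lo=76, C_hi=185.
(150−101)/(185−76) × (169−76) + 101 = 49/109 × 93 + 101 ≈ 142.81 → 143.
Sub-indices: PM10→129, O₃→285, NO₂→114, CO→170, PM2.5→14, SO₂→143. Overall AQI = max = 285; dominant pollutant is O₃.

285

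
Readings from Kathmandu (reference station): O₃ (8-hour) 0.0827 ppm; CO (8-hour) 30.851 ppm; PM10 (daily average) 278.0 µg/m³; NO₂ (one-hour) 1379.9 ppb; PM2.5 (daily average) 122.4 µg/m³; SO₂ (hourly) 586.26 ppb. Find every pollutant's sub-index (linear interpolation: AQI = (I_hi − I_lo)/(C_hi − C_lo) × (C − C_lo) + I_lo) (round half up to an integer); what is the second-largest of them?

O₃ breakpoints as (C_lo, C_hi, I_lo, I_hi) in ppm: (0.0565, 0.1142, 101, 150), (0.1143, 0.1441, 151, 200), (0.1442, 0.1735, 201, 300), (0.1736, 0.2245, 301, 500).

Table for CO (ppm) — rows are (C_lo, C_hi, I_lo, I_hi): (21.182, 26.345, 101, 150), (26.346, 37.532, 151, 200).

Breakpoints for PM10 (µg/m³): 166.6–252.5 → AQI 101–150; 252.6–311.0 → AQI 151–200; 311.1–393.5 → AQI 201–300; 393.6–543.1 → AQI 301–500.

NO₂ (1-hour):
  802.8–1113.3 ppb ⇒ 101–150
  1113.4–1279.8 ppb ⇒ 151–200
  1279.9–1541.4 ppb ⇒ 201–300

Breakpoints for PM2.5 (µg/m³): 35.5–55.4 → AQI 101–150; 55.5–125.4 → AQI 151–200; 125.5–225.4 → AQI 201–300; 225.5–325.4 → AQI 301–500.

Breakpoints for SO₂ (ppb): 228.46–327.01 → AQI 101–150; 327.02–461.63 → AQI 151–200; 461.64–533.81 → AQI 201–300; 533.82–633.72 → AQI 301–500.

O₃: 0.0827 ∈ [0.0565, 0.1142] ↔ index [101, 150].
101 + (0.0827−0.0565)·(150−101)/(0.1142−0.0565) = 101 + 0.0262·49/0.0577 ≈ 123.25, so AQI = 123.
CO 30.851: bracket 26.346–37.532 → index 151–200; slope 49/11.186, offset 4.505.
AQI = 151 + 49/11.186·4.505 ≈ 170.73 ⇒ 171.
PM10: 278.0 ∈ [252.6, 311.0] ↔ index [151, 200].
151 + (278.0−252.6)·(200−151)/(311.0−252.6) = 151 + 25.4·49/58.4 ≈ 172.31, so AQI = 172.
NO₂: 1379.9 ∈ [1279.9, 1541.4] ↔ index [201, 300].
201 + (1379.9−1279.9)·(300−201)/(1541.4−1279.9) = 201 + 100.0·99/261.5 ≈ 238.86, so AQI = 239.
PM2.5: row 55.5–125.4 (AQI 151–200). (200−151)·(122.4−55.5)/(125.4−55.5) + 151 = 49·66.9/69.9 + 151 ≈ 197.90 → 198.
SO₂: 586.26 lies in 533.82–633.72, so I_lo=301, I_hi=500, C_lo=533.82, C_hi=633.72.
(500−301)/(633.72−533.82) × (586.26−533.82) + 301 = 199/99.90 × 52.44 + 301 ≈ 405.46 → 405.
Sub-indices: O₃→123, CO→171, PM10→172, NO₂→239, PM2.5→198, SO₂→405. Ranked high→low: 405, 239, 198, 172, 171, 123. Second-highest sub-index = 239.

239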